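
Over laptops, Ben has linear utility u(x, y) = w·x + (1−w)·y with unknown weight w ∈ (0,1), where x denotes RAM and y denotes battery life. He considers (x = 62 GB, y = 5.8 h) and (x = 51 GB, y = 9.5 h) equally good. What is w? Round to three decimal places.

w = 0.252

Indifference: w·62 + (1−w)·5.8 = w·51 + (1−w)·9.5.
w·(62−51) = (1−w)·(9.5−5.8), i.e. w·11 = (1−w)·3.7.
The marginal rate of substitution is 3.7/11, so w = 3.7/(11+3.7) = 0.252.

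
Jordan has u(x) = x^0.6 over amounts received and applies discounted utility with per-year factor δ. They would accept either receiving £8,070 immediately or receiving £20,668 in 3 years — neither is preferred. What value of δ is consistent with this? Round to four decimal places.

Equating discounted utilities: u(8070) = δ^3·u(20668) ⇒ δ^3 = u(8070)/u(20668).
With u(x) = x^0.6: δ^3 = 8070^0.6/20668^0.6 = (8070/20668)^0.6 = 0.56878.
So δ = 0.56878^(1/3) ≈ 0.8285.

δ ≈ 0.8285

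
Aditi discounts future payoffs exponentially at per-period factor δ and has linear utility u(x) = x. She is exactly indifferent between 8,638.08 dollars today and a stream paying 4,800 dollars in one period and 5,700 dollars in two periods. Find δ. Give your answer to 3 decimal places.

The stream is worth 4800δ + 5700δ² today, so 4800δ + 5700δ² = 8638.08.
So 5700δ² + 4800δ − 8638.08 = 0.
By the quadratic formula (taking the positive root), δ = (−4800 + √219988224.00) / 11400 ≈ 0.880.

δ ≈ 0.880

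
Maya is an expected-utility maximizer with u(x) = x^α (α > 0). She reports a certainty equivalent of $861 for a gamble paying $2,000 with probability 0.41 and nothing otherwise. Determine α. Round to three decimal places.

Since u(0) = 0, the lottery's EU is 0.41·2000^α.
Setting u(861) equal to that: 861^α = 0.41·2000^α ⇒ (861/2000)^α = 0.41.
Take logs: α = ln 0.41 / ln(861/2000) ≈ 1.05789.

α ≈ 1.058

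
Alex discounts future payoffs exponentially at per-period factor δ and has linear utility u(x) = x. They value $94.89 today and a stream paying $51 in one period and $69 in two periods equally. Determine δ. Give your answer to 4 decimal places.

The stream is worth 51δ + 69δ² today, so 51δ + 69δ² = 94.89.
That is, 69δ² + 51δ − 94.89 = 0, a quadratic in δ.
δ = (−51 + √(51² + 4·69·94.89)) / (2·69) = (−51 + √28790.64) / 138 ≈ 0.8600.

δ ≈ 0.8600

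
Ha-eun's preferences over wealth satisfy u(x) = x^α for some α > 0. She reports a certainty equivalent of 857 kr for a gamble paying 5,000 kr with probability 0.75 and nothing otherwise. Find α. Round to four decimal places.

α ≈ 0.1631

Since u(0) = 0, the lottery's EU is 0.75·5000^α.
Equating: 857^α = 0.75·5000^α, i.e. 0.1714^α = 0.75.
α = ln(0.75) / ln(857/5000) = -0.2876821/-1.7637553 ≈ 0.1631.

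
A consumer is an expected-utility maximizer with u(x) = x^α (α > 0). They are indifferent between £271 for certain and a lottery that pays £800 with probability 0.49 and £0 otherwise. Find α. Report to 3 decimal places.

α ≈ 0.659

Since u(0) = 0, the lottery's EU is 0.49·800^α.
Setting u(271) equal to that: 271^α = 0.49·800^α ⇒ (271/800)^α = 0.49.
α = ln(0.49) / ln(271/800) = -0.713350/-1.082493 ≈ 0.659.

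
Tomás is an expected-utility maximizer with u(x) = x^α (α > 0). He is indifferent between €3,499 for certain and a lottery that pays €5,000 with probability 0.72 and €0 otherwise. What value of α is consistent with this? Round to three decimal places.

α ≈ 0.920

EU(lottery) = 0.72·5000^α + 0.28·0 = 0.72·5000^α.
Indifference: 3499^α = 0.72·5000^α, so (3499/5000)^α = 0.72.
Taking logs: α·ln(3499/5000) = ln(0.72), so α = -0.328504 / -0.356961 ≈ 0.920.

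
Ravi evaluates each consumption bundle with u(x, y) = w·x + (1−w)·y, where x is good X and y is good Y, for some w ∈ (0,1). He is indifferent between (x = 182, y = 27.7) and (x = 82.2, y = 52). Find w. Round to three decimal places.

Indifference: w·182 + (1−w)·27.7 = w·82.2 + (1−w)·52.
w·(182−82.2) = (1−w)·(52−27.7), i.e. w·99.8 = (1−w)·24.3.
So w/(1−w) = 24.3/99.8 = 0.2435, giving w = 24.3/(99.8+24.3) = 0.196.

w = 0.196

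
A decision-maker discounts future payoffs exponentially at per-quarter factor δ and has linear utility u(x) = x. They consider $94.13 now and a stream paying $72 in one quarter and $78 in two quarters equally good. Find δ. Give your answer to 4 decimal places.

Equating present values: 94.13 = 72δ + 78δ².
So 78δ² + 72δ − 94.13 = 0.
δ = (−72 + √(72² + 4·78·94.13)) / (2·78) = (−72 + √34552.56) / 156 ≈ 0.7300.

δ ≈ 0.7300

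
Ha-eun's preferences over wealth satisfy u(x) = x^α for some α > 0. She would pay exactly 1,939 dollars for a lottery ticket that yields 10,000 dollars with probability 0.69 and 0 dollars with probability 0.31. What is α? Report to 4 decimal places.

α ≈ 0.2262

EU(lottery) = 0.69·10000^α + 0.31·0 = 0.69·10000^α.
Equating: 1939^α = 0.69·10000^α, i.e. 0.1939^α = 0.69.
Take logs: α = ln 0.69 / ln(1939/10000) ≈ 0.226201.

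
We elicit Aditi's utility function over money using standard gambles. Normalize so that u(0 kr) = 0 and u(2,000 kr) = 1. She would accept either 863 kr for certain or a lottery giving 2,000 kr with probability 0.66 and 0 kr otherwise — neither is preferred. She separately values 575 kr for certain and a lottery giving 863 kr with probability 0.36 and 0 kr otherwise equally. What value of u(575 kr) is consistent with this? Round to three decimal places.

The first gamble pins u(863 kr): it must equal 0.66·1 + 0.34·0 = 0.66.
The second indifference gives u(575 kr) = 0.36·u(863 kr) + 0.64·u(0 kr) = 0.36·0.66 + 0.64·0.00 = 0.2376.

0.238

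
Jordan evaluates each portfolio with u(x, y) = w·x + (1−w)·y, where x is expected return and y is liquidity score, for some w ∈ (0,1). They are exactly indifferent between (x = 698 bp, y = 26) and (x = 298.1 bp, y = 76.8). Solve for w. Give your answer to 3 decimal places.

u(698,26) = u(298.1,76.8) means w·698 + (1−w)·26 = w·298.1 + (1−w)·76.8.
Collecting terms: w·399.9 = (1−w)·50.8.
The marginal rate of substitution is 50.8/399.9, so w = 50.8/(399.9+50.8) = 0.113.

w = 0.113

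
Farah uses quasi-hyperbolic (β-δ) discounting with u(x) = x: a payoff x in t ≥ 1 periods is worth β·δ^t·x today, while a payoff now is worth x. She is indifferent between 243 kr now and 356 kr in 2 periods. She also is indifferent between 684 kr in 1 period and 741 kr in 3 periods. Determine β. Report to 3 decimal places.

β ≈ 0.739

The second indifference involves only future payoffs, so β cancels: β·δ^1·684 = β·δ^3·741, giving δ^2 = 684/741 = 0.92308, so δ = 0.96077.
Now use the now-vs-future pair: 243 = β·δ^2·356 gives β = 243/(0.92308·356) ≈ 0.739.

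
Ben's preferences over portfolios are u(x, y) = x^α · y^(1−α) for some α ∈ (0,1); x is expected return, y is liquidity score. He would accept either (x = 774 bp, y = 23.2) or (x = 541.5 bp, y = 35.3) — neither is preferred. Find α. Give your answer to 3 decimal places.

Set the two utilities equal: 774^α·23.2^(1−α) = 541.5^α·35.3^(1−α).
(774/541.5)^α = (35.3/23.2)^(1−α); take logs: α·ln(774/541.5) = (1−α)·ln(35.3/23.2), i.e. α·0.357229 = (1−α)·0.419731.
With A = 0.357229 and B = 0.419731: α·A = (1−α)·B, so α = B/(A+B) = 0.419731/0.776960 ≈ 0.540.

α ≈ 0.540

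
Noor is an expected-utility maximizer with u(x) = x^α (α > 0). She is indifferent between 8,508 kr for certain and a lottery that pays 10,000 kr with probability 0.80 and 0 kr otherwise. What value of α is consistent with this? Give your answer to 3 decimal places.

α ≈ 1.381

Since u(0) = 0, the lottery's EU is 0.80·10000^α.
Indifference: 8508^α = 0.80·10000^α, so (8508/10000)^α = 0.80.
Taking logs: α·ln(8508/10000) = ln(0.80), so α = -0.223144 / -0.161578 ≈ 1.381.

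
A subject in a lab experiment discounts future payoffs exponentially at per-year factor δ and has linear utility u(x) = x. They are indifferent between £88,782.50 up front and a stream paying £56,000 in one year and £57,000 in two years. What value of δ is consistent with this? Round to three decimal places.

Equating present values: 88782.50 = 56000δ + 57000δ².
That is, 57000δ² + 56000δ − 88782.50 = 0, a quadratic in δ.
The positive root is δ = [−56000 + √(56000² + 4·57000·88782.50)] / (2·57000) = (−56000 + 152900.000)/114000 ≈ 0.850.

δ ≈ 0.850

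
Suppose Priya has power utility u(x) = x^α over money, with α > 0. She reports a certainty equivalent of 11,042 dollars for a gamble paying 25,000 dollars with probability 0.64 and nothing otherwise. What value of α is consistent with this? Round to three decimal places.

EU(lottery) = 0.64·25000^α + 0.36·0 = 0.64·25000^α.
Setting u(11042) equal to that: 11042^α = 0.64·25000^α ⇒ (11042/25000)^α = 0.64.
Taking logs: α·ln(11042/25000) = ln(0.64), so α = -0.446287 / -0.817170 ≈ 0.546.

α ≈ 0.546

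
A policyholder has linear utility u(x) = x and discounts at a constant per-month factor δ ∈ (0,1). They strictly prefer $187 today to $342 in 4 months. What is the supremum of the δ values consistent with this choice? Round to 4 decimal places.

δ < 0.8599

The preference means 187 > δ^4·342.
Dividing by 342: δ^4 < 0.54678. Both sides are positive, so the 4th root keeps the direction.
δ < 0.54678^(1/4) = 0.8599.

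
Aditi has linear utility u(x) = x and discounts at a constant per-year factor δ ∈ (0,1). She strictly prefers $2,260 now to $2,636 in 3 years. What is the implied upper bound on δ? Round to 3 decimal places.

δ < 0.950

Comparing present values: 2260 > δ^3·2636.
Hence δ^3 < 2260/2636 = 0.85736, and x ↦ x^(1/3) is increasing on (0,∞).
δ < (2260/2636)^(1/3) ≈ 0.950.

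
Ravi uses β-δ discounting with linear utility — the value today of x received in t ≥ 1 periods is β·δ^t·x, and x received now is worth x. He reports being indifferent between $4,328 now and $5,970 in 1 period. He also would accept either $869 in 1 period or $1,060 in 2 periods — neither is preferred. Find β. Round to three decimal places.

β ≈ 0.884

From the later pair, β·δ^1·869 = β·δ^2·1060; dividing through, δ = 869/1060 = 0.81981.
The first indifference: 4328 = β·δ·5970, so β = 4328/(δ·5970) = 4328/(0.81981·5970) ≈ 0.884.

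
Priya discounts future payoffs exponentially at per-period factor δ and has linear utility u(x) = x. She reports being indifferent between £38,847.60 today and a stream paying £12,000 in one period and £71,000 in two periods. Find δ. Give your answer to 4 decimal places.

δ ≈ 0.6600

The stream is worth 12000δ + 71000δ² today, so 12000δ + 71000δ² = 38847.60.
That is, 71000δ² + 12000δ − 38847.60 = 0, a quadratic in δ.
By the quadratic formula (taking the positive root), δ = (−12000 + √11176718400.00) / 142000 ≈ 0.6600.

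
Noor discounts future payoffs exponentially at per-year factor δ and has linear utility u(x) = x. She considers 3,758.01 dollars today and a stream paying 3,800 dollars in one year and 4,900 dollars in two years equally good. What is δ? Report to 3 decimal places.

δ ≈ 0.570

Present value of the stream is 3800·δ + 4900·δ². Indifference gives 3800δ + 4900δ² = 3758.01.
So 4900δ² + 3800δ − 3758.01 = 0.
δ = (−3800 + √(3800² + 4·4900·3758.01)) / (2·4900) = (−3800 + √88096996.00) / 9800 ≈ 0.570.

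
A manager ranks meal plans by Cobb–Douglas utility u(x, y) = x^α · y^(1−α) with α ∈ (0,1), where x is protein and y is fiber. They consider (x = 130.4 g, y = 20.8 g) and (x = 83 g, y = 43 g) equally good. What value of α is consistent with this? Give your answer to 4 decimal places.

α ≈ 0.6165

Indifference: 130.4^α · 20.8^(1−α) = 83^α · 43^(1−α).
Taking logs: α·ln 130.4 + (1−α)·ln 20.8 = α·ln 83 + (1−α)·ln 43, i.e. α·0.4517660 = (1−α)·0.7262471.
With A = 0.4517660 and B = 0.7262471: α·A = (1−α)·B, so α = B/(A+B) = 0.7262471/1.1780131 ≈ 0.6165.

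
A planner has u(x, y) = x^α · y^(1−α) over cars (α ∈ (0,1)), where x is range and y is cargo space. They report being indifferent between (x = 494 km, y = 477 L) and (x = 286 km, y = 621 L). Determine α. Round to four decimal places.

α ≈ 0.3256

The Cobb–Douglas utilities coincide, so 494^α·477^(1−α) = 286^α·621^(1−α).
Taking logs: α·ln 494 + (1−α)·ln 477 = α·ln 286 + (1−α)·ln 621, i.e. α·0.5465437 = (1−α)·0.2638146.
Thus α·(0.8103583) = 0.2638146, so α = 0.2638146/0.8103583 ≈ 0.3256.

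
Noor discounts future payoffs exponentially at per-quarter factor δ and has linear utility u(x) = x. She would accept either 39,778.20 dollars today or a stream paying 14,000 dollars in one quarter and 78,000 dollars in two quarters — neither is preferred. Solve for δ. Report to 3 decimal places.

δ ≈ 0.630

Present value of the stream is 14000·δ + 78000·δ². Indifference gives 14000δ + 78000δ² = 39778.20.
That is, 78000δ² + 14000δ − 39778.20 = 0, a quadratic in δ.
By the quadratic formula (taking the positive root), δ = (−14000 + √12606798400.00) / 156000 ≈ 0.630.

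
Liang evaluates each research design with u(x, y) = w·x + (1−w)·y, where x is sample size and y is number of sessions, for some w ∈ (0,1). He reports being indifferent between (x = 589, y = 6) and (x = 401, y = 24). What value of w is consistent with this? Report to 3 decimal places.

Indifference: w·589 + (1−w)·6 = w·401 + (1−w)·24.
Rearranging, 188·w − 18·(1−w) = 0.
So w/(1−w) = 18/188 = 0.0957, giving w = 18/(188+18) = 0.087.

w = 0.087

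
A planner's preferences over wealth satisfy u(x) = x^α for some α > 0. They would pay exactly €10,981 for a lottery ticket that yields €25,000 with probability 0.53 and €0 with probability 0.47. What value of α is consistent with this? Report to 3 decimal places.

α ≈ 0.772

EU(lottery) = 0.53·25000^α + 0.47·0 = 0.53·25000^α.
Indifference: 10981^α = 0.53·25000^α, so (10981/25000)^α = 0.53.
α = ln(0.53) / ln(10981/25000) = -0.634878/-0.822709 ≈ 0.772.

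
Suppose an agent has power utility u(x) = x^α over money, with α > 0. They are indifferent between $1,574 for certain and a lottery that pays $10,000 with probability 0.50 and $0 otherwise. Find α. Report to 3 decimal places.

Since u(0) = 0, the lottery's EU is 0.50·10000^α.
Setting u(1574) equal to that: 1574^α = 0.50·10000^α ⇒ (1574/10000)^α = 0.50.
Taking logs: α·ln(1574/10000) = ln(0.50), so α = -0.693147 / -1.848965 ≈ 0.375.

α ≈ 0.375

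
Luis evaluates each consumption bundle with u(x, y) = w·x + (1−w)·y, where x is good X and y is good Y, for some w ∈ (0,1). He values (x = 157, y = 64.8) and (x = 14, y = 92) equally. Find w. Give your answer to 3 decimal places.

w = 0.160

Indifference: w·157 + (1−w)·64.8 = w·14 + (1−w)·92.
Collecting terms: w·143 = (1−w)·27.2.
The marginal rate of substitution is 27.2/143, so w = 27.2/(143+27.2) = 0.160.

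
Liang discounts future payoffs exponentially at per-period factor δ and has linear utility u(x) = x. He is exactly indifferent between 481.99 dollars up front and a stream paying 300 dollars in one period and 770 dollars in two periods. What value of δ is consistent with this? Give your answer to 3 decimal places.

The stream is worth 300δ + 770δ² today, so 300δ + 770δ² = 481.99.
So 770δ² + 300δ − 481.99 = 0.
By the quadratic formula (taking the positive root), δ = (−300 + √1574529.20) / 1540 ≈ 0.620.

δ ≈ 0.620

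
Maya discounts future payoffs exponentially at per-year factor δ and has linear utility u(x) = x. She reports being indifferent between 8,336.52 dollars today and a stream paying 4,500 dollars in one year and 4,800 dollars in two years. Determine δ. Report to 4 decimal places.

Equating present values: 8336.52 = 4500δ + 4800δ².
Rearranged: 4800δ² + 4500δ − 8336.52 = 0.
The positive root is δ = [−4500 + √(4500² + 4·4800·8336.52)] / (2·4800) = (−4500 + 13428.000)/9600 ≈ 0.9300.

δ ≈ 0.9300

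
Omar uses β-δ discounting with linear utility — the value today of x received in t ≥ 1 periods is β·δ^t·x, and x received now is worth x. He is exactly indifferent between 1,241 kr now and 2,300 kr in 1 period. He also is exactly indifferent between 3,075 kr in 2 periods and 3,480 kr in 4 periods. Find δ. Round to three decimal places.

Both payoffs in the second observation are in the future, so β drops out: δ^2·3075 = δ^4·3480 ⇒ δ^2 = 3075/3480 = 0.88362, so δ = 0.94001.

δ ≈ 0.940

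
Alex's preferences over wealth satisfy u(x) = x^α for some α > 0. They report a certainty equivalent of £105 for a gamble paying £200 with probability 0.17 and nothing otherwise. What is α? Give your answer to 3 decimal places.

α ≈ 2.750

Since u(0) = 0, the lottery's EU is 0.17·200^α.
Equating: 105^α = 0.17·200^α, i.e. 0.5250^α = 0.17.
Take logs: α = ln 0.17 / ln(105/200) ≈ 2.74996.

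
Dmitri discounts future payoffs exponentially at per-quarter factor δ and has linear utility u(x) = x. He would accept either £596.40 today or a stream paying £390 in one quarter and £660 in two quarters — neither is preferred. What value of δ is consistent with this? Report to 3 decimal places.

δ ≈ 0.700

Present value of the stream is 390·δ + 660·δ². Indifference gives 390δ + 660δ² = 596.40.
That is, 660δ² + 390δ − 596.40 = 0, a quadratic in δ.
δ = (−390 + √(390² + 4·660·596.40)) / (2·660) = (−390 + √1726596.00) / 1320 ≈ 0.700.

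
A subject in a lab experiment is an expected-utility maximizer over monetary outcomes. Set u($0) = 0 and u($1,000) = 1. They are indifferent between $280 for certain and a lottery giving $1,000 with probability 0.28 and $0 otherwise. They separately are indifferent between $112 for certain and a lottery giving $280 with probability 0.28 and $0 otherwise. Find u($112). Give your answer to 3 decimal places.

0.078

The first gamble pins u($280): it must equal 0.28·1 + 0.72·0 = 0.28.
Then u($112) = 0.28·u($280) + 0.72·u($0) = 0.28·0.28 + 0.72·0.00 = 0.0784.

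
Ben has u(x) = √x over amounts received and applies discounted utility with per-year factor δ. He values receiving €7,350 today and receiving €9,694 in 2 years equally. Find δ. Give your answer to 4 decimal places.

The payoff in 2 years is discounted by δ^2, so u(7350) = δ^2·u(9694) and δ^2 = u(7350)/u(9694).
With u(x) = √x: δ^2 = √7350/√9694 = √(7350/9694) = 0.87075.
So δ = 0.87075^(1/2) ≈ 0.9331.

δ ≈ 0.9331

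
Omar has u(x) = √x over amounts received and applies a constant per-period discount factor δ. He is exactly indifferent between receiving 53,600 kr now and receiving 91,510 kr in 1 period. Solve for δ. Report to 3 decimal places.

δ ≈ 0.765

Equating discounted utilities: u(53600) = δ·u(91510) ⇒ δ = u(53600)/u(91510).
With u(x) = √x: δ = √53600/√91510 = √(53600/91510) = 0.76533.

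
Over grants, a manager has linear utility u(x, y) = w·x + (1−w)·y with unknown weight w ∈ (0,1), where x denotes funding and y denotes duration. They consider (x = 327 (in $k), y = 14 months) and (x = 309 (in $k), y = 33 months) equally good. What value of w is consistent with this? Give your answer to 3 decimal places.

u(327,14) = u(309,33) means w·327 + (1−w)·14 = w·309 + (1−w)·33.
w·(327−309) = (1−w)·(33−14), i.e. w·18 = (1−w)·19.
So w/(1−w) = 19/18 = 1.0556, giving w = 19/(18+19) = 0.514.

w = 0.514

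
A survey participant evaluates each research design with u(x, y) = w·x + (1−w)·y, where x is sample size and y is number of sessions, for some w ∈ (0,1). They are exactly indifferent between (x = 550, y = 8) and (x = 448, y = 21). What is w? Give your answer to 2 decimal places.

w = 0.11

Indifference: w·550 + (1−w)·8 = w·448 + (1−w)·21.
Collecting terms: w·102 = (1−w)·13.
Hence w = 13/(102+13) = 13/115 = 0.11.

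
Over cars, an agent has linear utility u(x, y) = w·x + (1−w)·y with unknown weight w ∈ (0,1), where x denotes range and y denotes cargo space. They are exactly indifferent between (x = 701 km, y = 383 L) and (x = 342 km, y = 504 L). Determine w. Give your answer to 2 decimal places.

Equating utilities: w·701 + (1−w)·383 = w·342 + (1−w)·504.
Collecting terms: w·359 = (1−w)·121.
Hence w = 121/(359+121) = 121/480 = 0.25.

w = 0.25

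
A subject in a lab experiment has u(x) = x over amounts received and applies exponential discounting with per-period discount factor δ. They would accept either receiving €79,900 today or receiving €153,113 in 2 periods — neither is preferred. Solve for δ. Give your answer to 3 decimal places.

δ ≈ 0.722

Equating discounted utilities: u(79900) = δ^2·u(153113) ⇒ δ^2 = u(79900)/u(153113).
With u(x) = x: δ^2 = 79900/153113 = 0.52184.
Taking the square root: δ = 0.52184^(1/2) ≈ 0.722.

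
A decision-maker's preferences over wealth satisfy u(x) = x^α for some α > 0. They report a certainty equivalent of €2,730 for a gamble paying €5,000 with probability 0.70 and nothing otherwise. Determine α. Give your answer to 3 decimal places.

α ≈ 0.589

EU(lottery) = 0.70·5000^α + 0.30·0 = 0.70·5000^α.
Setting u(2730) equal to that: 2730^α = 0.70·5000^α ⇒ (2730/5000)^α = 0.70.
α = ln(0.70) / ln(2730/5000) = -0.356675/-0.605136 ≈ 0.589.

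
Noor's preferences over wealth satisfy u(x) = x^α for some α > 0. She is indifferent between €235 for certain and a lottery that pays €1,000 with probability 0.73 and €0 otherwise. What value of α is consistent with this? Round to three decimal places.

α ≈ 0.217

Since u(0) = 0, the lottery's EU is 0.73·1000^α.
Equating: 235^α = 0.73·1000^α, i.e. 0.2350^α = 0.73.
Take logs: α = ln 0.73 / ln(235/1000) ≈ 0.21732.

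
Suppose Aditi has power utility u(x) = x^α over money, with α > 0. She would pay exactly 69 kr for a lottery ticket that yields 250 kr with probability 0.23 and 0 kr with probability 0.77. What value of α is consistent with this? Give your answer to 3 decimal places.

Since u(0) = 0, the lottery's EU is 0.23·250^α.
Equating: 69^α = 0.23·250^α, i.e. 0.2760^α = 0.23.
Taking logs: α·ln(69/250) = ln(0.23), so α = -1.469676 / -1.287354 ≈ 1.142.

α ≈ 1.142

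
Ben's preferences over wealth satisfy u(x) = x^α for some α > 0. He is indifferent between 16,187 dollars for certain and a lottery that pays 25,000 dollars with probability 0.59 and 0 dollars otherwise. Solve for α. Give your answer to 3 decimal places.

The lottery's expected utility is 0.59·u(25000) + 0.41·u(0) = 0.59·25000^α (since u(0) = 0 for α > 0).
Indifference: 16187^α = 0.59·25000^α, so (16187/25000)^α = 0.59.
Taking logs: α·ln(16187/25000) = ln(0.59), so α = -0.527633 / -0.434667 ≈ 1.214.

α ≈ 1.214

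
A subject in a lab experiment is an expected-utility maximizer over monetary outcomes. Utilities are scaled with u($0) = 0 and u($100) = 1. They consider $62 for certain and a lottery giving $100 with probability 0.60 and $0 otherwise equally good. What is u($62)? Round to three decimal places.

0.600

The indifference gives u($62) = 0.60·u($100) + 0.40·u($0) = 0.60·1 + 0.40·0 = 0.60.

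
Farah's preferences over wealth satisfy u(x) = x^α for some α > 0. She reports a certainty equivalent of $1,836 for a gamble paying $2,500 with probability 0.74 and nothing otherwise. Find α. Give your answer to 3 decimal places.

α ≈ 0.975

Since u(0) = 0, the lottery's EU is 0.74·2500^α.
Setting u(1836) equal to that: 1836^α = 0.74·2500^α ⇒ (1836/2500)^α = 0.74.
Take logs: α = ln 0.74 / ln(1836/2500) ≈ 0.97539.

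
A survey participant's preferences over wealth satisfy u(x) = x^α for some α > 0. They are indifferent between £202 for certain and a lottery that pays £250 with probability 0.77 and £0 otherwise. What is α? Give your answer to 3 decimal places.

α ≈ 1.226

The lottery's expected utility is 0.77·u(250) + 0.23·u(0) = 0.77·250^α (since u(0) = 0 for α > 0).
Equating: 202^α = 0.77·250^α, i.e. 0.8080^α = 0.77.
α = ln(0.77) / ln(202/250) = -0.261365/-0.213193 ≈ 1.226.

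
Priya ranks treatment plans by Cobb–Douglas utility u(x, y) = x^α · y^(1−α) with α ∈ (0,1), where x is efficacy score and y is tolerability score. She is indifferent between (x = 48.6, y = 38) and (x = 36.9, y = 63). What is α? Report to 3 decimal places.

Set the two utilities equal: 48.6^α·38^(1−α) = 36.9^α·63^(1−α).
Taking logs: α·ln 48.6 + (1−α)·ln 38 = α·ln 36.9 + (1−α)·ln 63, i.e. α·0.275412 = (1−α)·0.505549.
Thus α·(0.780961) = 0.505549, so α = 0.505549/0.780961 ≈ 0.647.

α ≈ 0.647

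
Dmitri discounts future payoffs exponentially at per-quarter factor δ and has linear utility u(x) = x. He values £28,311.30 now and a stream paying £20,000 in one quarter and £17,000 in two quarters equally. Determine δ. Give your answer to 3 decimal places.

Present value of the stream is 20000·δ + 17000·δ². Indifference gives 20000δ + 17000δ² = 28311.30.
That is, 17000δ² + 20000δ − 28311.30 = 0, a quadratic in δ.
The positive root is δ = [−20000 + √(20000² + 4·17000·28311.30)] / (2·17000) = (−20000 + 48220.000)/34000 ≈ 0.830.

δ ≈ 0.830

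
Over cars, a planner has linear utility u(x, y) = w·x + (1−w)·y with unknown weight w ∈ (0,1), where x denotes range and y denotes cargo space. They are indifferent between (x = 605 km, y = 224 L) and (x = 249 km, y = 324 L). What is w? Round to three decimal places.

Indifference: w·605 + (1−w)·224 = w·249 + (1−w)·324.
Collecting terms: w·356 = (1−w)·100.
So w/(1−w) = 100/356 = 0.2809, giving w = 100/(356+100) = 0.219.

w = 0.219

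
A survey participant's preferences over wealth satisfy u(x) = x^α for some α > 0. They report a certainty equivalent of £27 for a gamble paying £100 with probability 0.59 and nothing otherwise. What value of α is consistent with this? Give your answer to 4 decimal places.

The lottery's expected utility is 0.59·u(100) + 0.41·u(0) = 0.59·100^α (since u(0) = 0 for α > 0).
Indifference: 27^α = 0.59·100^α, so (27/100)^α = 0.59.
Taking logs: α·ln(27/100) = ln(0.59), so α = -0.5276327 / -1.3093333 ≈ 0.4030.

α ≈ 0.4030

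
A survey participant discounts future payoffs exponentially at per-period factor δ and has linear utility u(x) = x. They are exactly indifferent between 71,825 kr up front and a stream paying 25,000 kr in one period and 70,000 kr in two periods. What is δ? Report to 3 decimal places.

δ ≈ 0.850

The stream is worth 25000δ + 70000δ² today, so 25000δ + 70000δ² = 71825.
That is, 70000δ² + 25000δ − 71825 = 0, a quadratic in δ.
The positive root is δ = [−25000 + √(25000² + 4·70000·71825)] / (2·70000) = (−25000 + 144000.000)/140000 ≈ 0.850.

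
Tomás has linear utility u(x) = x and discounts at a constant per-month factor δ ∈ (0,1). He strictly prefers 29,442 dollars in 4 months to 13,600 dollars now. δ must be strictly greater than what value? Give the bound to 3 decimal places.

The preference means 13600 < δ^4·29442.
So δ^4 > 13600/29442 = 0.46193; taking the 4th root of both positive sides preserves the inequality.
δ > 0.46193^(1/4) = 0.824.

δ > 0.824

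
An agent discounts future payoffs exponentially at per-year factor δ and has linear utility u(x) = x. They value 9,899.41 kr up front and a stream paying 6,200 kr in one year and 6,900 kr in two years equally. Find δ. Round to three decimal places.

Equating present values: 9899.41 = 6200δ + 6900δ².
Rearranged: 6900δ² + 6200δ − 9899.41 = 0.
The positive root is δ = [−6200 + √(6200² + 4·6900·9899.41)] / (2·6900) = (−6200 + 17654.000)/13800 ≈ 0.830.

δ ≈ 0.830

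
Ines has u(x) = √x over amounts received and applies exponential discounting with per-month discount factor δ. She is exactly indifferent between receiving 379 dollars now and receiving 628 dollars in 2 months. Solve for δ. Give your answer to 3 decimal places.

The payoff in 2 months is discounted by δ^2, so u(379) = δ^2·u(628) and δ^2 = u(379)/u(628).
With u(x) = √x: δ^2 = √379/√628 = √(379/628) = 0.77685.
Hence δ = (0.77685)^(1/2) = 0.88139.

δ ≈ 0.881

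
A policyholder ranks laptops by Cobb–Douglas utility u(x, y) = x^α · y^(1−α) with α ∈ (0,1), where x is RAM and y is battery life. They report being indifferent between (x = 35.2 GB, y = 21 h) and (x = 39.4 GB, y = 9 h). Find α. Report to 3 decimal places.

α ≈ 0.883

The Cobb–Douglas utilities coincide, so 35.2^α·21^(1−α) = 39.4^α·9^(1−α).
Rearrange to (35.2/39.4)^α = (9/21)^(1−α) and take logs: α·-0.112720 = (1−α)·-0.847298.
Thus α·(-0.960018) = -0.847298, so α = -0.847298/-0.960018 ≈ 0.883.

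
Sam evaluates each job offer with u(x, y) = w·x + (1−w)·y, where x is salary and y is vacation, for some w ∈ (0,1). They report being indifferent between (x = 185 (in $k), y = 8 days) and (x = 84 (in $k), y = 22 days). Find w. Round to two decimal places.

u(185,8) = u(84,22) means w·185 + (1−w)·8 = w·84 + (1−w)·22.
w·(185−84) = (1−w)·(22−8), i.e. w·101 = (1−w)·14.
The marginal rate of substitution is 14/101, so w = 14/(101+14) = 0.12.

w = 0.12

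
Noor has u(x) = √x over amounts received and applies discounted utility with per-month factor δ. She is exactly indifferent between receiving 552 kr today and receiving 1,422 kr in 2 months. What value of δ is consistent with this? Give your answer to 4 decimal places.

Indifference means u(552) = δ^2 · u(1422), so δ^2 = u(552)/u(1422).
Since u(x) = √x, δ^2 = √(552/1422) = 0.62305.
Taking the square root: δ = 0.62305^(1/2) ≈ 0.7893.

δ ≈ 0.7893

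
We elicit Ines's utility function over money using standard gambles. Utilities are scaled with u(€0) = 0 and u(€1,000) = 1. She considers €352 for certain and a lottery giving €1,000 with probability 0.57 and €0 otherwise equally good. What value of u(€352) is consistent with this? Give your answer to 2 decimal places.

The indifference gives u(€352) = 0.57·u(€1,000) + 0.43·u(€0) = 0.57·1 + 0.43·0 = 0.57.

0.57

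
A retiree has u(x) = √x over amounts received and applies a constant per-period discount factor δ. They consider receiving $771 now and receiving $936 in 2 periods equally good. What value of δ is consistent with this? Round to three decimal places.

Indifference means u(771) = δ^2 · u(936), so δ^2 = u(771)/u(936).
With u(x) = √x: δ^2 = √771/√936 = √(771/936) = 0.90759.
Taking the square root: δ = 0.90759^(1/2) ≈ 0.953.

δ ≈ 0.953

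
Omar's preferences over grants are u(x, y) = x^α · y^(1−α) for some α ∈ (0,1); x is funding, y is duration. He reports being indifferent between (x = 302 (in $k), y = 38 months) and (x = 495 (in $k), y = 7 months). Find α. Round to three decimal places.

α ≈ 0.774

Indifference: 302^α · 38^(1−α) = 495^α · 7^(1−α).
(302/495)^α = (7/38)^(1−α); take logs: α·ln(302/495) = (1−α)·ln(7/38), i.e. α·-0.494131 = (1−α)·-1.691676.
Thus α·(-2.185807) = -1.691676, so α = -1.691676/-2.185807 ≈ 0.774.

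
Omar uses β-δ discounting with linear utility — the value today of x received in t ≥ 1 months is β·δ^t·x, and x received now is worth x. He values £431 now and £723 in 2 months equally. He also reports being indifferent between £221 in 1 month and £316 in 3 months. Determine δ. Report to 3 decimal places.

δ ≈ 0.836

From the later pair, β·δ^1·221 = β·δ^3·316; dividing through, δ^2 = 221/316 = 0.69937, so δ = 0.83628.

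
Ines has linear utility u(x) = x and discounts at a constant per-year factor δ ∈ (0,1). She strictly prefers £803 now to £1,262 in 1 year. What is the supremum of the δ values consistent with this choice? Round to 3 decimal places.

δ < 0.636

Under u(x) = x this choice says 803 > δ·1262.
Dividing through by 1262 gives δ < 0.63629.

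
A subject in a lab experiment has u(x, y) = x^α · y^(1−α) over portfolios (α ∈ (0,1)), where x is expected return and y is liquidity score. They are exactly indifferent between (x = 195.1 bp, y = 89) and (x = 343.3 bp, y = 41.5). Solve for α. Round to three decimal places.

The Cobb–Douglas utilities coincide, so 195.1^α·89^(1−α) = 343.3^α·41.5^(1−α).
Rearrange to (195.1/343.3)^α = (41.5/89)^(1−α) and take logs: α·-0.565092 = (1−α)·-0.762943.
Thus α·(-1.328035) = -0.762943, so α = -0.762943/-1.328035 ≈ 0.574.

α ≈ 0.574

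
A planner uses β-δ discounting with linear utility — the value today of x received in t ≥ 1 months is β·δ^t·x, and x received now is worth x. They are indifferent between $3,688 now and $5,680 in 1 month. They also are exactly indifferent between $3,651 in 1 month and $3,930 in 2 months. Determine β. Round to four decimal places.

β ≈ 0.6989

Both payoffs in the second observation are in the future, so β drops out: δ^1·3651 = δ^2·3930 ⇒ δ = 3651/3930 = 0.92901.
Now use the now-vs-future pair: 3688 = β·δ·5680 gives β = 3688/(0.92901·5680) ≈ 0.6989.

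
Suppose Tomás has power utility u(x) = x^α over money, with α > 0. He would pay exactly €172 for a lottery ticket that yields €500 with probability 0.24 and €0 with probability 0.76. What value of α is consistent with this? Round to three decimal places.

α ≈ 1.337

EU(lottery) = 0.24·500^α + 0.76·0 = 0.24·500^α.
Equating: 172^α = 0.24·500^α, i.e. 0.3440^α = 0.24.
Take logs: α = ln 0.24 / ln(172/500) ≈ 1.33736.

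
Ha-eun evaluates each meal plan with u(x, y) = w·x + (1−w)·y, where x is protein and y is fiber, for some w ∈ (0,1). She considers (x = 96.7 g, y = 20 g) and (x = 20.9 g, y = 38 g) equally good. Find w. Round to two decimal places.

u(96.7,20) = u(20.9,38) means w·96.7 + (1−w)·20 = w·20.9 + (1−w)·38.
Rearranging, 75.8·w − 18·(1−w) = 0.
So w/(1−w) = 18/75.8 = 0.2375, giving w = 18/(75.8+18) = 0.19.

w = 0.19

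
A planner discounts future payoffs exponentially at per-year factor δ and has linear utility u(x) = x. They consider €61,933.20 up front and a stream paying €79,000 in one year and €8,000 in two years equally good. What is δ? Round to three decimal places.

δ ≈ 0.730

Equating present values: 61933.20 = 79000δ + 8000δ².
Rearranged: 8000δ² + 79000δ − 61933.20 = 0.
δ = (−79000 + √(79000² + 4·8000·61933.20)) / (2·8000) = (−79000 + √8222862400.00) / 16000 ≈ 0.730.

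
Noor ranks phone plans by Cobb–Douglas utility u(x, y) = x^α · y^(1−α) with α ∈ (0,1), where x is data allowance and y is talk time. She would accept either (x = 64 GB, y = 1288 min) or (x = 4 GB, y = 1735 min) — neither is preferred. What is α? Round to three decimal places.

The Cobb–Douglas utilities coincide, so 64^α·1288^(1−α) = 4^α·1735^(1−α).
Taking logs: α·ln 64 + (1−α)·ln 1288 = α·ln 4 + (1−α)·ln 1735, i.e. α·2.772589 = (1−α)·0.297917.
So α/(1−α) = (0.297917)/(2.772589) = 0.107451, and α = 0.107451/1.107451 ≈ 0.097.

α ≈ 0.097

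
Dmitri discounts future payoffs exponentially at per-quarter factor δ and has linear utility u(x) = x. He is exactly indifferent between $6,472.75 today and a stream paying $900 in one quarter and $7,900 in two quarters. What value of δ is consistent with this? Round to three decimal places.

The stream is worth 900δ + 7900δ² today, so 900δ + 7900δ² = 6472.75.
That is, 7900δ² + 900δ − 6472.75 = 0, a quadratic in δ.
δ = (−900 + √(900² + 4·7900·6472.75)) / (2·7900) = (−900 + √205348900.00) / 15800 ≈ 0.850.

δ ≈ 0.850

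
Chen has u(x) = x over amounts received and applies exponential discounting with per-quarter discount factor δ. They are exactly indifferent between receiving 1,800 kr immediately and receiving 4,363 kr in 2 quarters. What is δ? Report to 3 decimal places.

The payoff in 2 quarters is discounted by δ^2, so u(1800) = δ^2·u(4363) and δ^2 = u(1800)/u(4363).
With u(x) = x: δ^2 = 1800/4363 = 0.41256.
Hence δ = (0.41256)^(1/2) = 0.64231.

δ ≈ 0.642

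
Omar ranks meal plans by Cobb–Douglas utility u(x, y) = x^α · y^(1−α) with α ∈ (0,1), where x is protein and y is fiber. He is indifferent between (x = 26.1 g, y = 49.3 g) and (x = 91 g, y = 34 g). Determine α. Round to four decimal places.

The Cobb–Douglas utilities coincide, so 26.1^α·49.3^(1−α) = 91^α·34^(1−α).
Rearrange to (26.1/91)^α = (34/49.3)^(1−α) and take logs: α·-1.2489242 = (1−α)·-0.3715636.
With A = -1.2489242 and B = -0.3715636: α·A = (1−α)·B, so α = B/(A+B) = -0.3715636/-1.6204878 ≈ 0.2293.

α ≈ 0.2293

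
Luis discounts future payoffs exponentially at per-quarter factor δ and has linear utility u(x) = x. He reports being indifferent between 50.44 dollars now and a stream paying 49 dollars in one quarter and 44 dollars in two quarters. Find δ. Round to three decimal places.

Present value of the stream is 49·δ + 44·δ². Indifference gives 49δ + 44δ² = 50.44.
Rearranged: 44δ² + 49δ − 50.44 = 0.
The positive root is δ = [−49 + √(49² + 4·44·50.44)] / (2·44) = (−49 + 106.200)/88 ≈ 0.650.

δ ≈ 0.650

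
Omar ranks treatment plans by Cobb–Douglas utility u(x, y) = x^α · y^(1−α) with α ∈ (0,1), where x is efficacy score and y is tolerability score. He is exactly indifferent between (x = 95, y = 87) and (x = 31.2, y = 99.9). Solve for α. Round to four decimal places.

Indifference: 95^α · 87^(1−α) = 31.2^α · 99.9^(1−α).
(95/31.2)^α = (99.9/87)^(1−α); take logs: α·ln(95/31.2) = (1−α)·ln(99.9/87), i.e. α·1.1134588 = (1−α)·0.1382616.
Thus α·(1.2517204) = 0.1382616, so α = 0.1382616/1.2517204 ≈ 0.1105.

α ≈ 0.1105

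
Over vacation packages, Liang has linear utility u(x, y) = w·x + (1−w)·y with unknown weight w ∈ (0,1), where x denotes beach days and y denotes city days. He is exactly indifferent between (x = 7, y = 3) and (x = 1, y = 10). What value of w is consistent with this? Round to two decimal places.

w = 0.54

u(7,3) = u(1,10) means w·7 + (1−w)·3 = w·1 + (1−w)·10.
Collecting terms: w·6 = (1−w)·7.
The marginal rate of substitution is 7/6, so w = 7/(6+7) = 0.54.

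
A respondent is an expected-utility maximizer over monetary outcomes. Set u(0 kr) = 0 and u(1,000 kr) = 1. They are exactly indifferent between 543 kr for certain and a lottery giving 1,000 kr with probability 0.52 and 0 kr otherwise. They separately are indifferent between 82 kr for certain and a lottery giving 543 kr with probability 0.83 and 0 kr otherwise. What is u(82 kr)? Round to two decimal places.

0.43

First, u(543 kr) = 0.52·u(1,000 kr) + 0.48·u(0 kr) = 0.52.
Then u(82 kr) = 0.83·u(543 kr) + 0.17·u(0 kr) = 0.83·0.52 + 0.17·0.00 = 0.4316.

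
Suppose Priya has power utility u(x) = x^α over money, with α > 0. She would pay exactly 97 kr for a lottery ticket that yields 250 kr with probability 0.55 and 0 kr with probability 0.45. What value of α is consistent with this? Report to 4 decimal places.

EU(lottery) = 0.55·250^α + 0.45·0 = 0.55·250^α.
Indifference: 97^α = 0.55·250^α, so (97/250)^α = 0.55.
Take logs: α = ln 0.55 / ln(97/250) ≈ 0.631462.

α ≈ 0.6315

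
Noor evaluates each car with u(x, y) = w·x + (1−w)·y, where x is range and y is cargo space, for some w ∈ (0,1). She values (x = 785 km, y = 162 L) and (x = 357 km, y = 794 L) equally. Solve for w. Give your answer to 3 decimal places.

w = 0.596

Equating utilities: w·785 + (1−w)·162 = w·357 + (1−w)·794.
w·(785−357) = (1−w)·(794−162), i.e. w·428 = (1−w)·632.
Hence w = 632/(428+632) = 632/1060 = 0.596.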